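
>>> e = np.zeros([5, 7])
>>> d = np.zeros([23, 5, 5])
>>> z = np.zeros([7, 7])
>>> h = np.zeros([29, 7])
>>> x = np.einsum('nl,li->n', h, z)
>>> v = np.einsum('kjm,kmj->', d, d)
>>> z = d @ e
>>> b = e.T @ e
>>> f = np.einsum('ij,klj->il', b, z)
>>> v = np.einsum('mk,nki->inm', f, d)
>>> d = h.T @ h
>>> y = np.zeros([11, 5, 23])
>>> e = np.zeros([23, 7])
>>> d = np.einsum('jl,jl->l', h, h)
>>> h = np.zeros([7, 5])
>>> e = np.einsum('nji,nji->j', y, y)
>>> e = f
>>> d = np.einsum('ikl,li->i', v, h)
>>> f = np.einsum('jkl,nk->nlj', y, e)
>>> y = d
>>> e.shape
(7, 5)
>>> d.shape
(5,)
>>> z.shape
(23, 5, 7)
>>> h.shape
(7, 5)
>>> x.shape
(29,)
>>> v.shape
(5, 23, 7)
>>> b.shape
(7, 7)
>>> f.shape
(7, 23, 11)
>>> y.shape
(5,)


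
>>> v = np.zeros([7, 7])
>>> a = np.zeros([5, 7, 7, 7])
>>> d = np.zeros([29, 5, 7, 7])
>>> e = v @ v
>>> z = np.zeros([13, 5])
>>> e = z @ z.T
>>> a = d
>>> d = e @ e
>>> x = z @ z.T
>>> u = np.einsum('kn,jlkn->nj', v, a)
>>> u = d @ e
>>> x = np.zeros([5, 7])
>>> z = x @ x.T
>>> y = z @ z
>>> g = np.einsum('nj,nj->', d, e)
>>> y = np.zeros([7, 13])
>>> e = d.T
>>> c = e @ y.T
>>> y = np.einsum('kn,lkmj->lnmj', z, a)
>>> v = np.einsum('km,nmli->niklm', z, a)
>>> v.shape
(29, 7, 5, 7, 5)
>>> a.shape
(29, 5, 7, 7)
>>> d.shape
(13, 13)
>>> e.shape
(13, 13)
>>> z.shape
(5, 5)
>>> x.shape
(5, 7)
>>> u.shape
(13, 13)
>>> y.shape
(29, 5, 7, 7)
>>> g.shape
()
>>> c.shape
(13, 7)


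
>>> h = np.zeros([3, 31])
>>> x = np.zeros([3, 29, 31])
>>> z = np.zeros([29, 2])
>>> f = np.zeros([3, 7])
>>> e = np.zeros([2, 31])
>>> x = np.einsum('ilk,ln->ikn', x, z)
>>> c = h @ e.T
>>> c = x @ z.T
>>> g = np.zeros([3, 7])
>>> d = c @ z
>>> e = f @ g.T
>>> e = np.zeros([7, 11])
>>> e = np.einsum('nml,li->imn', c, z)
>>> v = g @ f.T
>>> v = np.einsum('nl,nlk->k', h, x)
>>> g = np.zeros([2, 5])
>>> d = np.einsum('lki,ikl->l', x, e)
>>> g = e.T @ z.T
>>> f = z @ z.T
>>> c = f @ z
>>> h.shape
(3, 31)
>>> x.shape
(3, 31, 2)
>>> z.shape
(29, 2)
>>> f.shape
(29, 29)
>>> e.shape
(2, 31, 3)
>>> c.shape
(29, 2)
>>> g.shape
(3, 31, 29)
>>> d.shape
(3,)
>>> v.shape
(2,)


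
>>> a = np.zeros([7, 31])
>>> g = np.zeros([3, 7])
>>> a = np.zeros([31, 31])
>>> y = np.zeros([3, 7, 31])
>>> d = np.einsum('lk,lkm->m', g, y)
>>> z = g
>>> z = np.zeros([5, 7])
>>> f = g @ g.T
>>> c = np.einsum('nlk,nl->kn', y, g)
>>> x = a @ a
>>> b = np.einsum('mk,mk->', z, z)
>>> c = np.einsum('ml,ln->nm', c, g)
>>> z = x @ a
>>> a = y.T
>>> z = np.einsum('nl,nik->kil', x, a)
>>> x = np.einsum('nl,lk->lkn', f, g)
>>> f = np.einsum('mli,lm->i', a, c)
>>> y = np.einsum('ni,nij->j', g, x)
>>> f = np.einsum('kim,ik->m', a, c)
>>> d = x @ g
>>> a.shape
(31, 7, 3)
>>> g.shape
(3, 7)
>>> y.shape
(3,)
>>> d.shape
(3, 7, 7)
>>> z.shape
(3, 7, 31)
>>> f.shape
(3,)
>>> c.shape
(7, 31)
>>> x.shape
(3, 7, 3)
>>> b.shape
()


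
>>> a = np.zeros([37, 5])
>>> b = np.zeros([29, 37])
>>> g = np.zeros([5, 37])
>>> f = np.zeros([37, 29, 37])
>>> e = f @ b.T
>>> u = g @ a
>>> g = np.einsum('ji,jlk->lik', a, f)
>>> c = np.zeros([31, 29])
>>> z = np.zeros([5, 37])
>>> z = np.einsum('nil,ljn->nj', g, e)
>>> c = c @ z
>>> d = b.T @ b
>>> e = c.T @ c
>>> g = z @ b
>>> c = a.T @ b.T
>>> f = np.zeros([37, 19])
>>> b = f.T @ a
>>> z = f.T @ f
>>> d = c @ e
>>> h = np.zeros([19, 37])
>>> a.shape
(37, 5)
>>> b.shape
(19, 5)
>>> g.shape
(29, 37)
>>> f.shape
(37, 19)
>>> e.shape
(29, 29)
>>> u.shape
(5, 5)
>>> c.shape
(5, 29)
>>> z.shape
(19, 19)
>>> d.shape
(5, 29)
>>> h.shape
(19, 37)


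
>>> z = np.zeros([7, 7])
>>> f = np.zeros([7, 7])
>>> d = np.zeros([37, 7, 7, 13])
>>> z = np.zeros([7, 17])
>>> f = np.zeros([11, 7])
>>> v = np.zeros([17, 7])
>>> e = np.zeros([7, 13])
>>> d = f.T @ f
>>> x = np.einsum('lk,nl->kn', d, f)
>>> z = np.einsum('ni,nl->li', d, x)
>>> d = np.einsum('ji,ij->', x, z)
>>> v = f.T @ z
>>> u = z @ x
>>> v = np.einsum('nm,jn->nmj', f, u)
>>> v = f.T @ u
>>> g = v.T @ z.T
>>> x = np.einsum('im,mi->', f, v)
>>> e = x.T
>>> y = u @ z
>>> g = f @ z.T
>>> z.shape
(11, 7)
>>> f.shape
(11, 7)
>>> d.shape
()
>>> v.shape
(7, 11)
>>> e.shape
()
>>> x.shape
()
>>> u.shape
(11, 11)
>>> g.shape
(11, 11)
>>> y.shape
(11, 7)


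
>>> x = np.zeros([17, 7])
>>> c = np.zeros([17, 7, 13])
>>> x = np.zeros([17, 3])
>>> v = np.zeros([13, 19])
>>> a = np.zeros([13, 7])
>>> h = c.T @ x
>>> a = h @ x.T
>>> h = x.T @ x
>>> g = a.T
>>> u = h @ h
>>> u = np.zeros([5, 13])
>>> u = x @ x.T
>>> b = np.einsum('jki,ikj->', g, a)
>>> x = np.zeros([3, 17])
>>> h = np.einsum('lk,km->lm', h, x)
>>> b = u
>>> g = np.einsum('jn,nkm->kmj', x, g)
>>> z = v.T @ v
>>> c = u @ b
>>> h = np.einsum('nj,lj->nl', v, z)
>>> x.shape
(3, 17)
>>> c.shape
(17, 17)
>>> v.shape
(13, 19)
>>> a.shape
(13, 7, 17)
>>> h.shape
(13, 19)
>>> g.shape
(7, 13, 3)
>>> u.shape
(17, 17)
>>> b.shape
(17, 17)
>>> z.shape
(19, 19)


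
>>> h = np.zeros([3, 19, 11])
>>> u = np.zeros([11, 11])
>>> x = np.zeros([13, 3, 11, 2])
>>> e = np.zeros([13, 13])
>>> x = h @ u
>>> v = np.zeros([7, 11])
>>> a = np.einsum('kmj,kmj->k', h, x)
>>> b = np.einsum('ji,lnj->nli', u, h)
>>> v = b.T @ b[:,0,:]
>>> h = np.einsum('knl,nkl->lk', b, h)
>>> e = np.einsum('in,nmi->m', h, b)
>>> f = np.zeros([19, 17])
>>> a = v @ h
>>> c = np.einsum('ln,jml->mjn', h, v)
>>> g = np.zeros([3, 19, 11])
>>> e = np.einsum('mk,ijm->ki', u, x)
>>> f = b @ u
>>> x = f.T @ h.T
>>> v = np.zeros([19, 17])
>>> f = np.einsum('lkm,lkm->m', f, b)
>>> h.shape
(11, 19)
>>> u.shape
(11, 11)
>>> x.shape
(11, 3, 11)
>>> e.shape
(11, 3)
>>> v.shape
(19, 17)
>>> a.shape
(11, 3, 19)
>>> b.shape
(19, 3, 11)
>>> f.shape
(11,)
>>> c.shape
(3, 11, 19)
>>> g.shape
(3, 19, 11)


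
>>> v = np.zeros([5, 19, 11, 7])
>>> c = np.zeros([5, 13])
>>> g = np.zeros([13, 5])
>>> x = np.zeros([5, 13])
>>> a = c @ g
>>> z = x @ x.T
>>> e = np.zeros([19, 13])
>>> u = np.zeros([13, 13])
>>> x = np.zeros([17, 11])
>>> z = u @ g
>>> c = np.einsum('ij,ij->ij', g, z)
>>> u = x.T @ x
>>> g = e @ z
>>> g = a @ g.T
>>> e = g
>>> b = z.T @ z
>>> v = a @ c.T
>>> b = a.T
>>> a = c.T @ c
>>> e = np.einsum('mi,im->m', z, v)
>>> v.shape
(5, 13)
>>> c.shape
(13, 5)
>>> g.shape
(5, 19)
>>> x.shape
(17, 11)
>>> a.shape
(5, 5)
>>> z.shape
(13, 5)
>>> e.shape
(13,)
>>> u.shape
(11, 11)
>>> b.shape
(5, 5)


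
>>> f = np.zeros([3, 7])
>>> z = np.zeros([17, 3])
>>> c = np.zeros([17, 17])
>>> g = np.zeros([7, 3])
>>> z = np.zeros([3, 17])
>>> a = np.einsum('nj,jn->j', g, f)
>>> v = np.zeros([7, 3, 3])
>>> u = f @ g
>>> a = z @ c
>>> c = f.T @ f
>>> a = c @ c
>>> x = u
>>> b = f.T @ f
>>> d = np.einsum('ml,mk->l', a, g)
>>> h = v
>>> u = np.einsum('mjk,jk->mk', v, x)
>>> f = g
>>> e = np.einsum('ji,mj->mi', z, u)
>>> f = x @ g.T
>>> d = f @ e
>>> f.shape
(3, 7)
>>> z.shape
(3, 17)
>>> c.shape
(7, 7)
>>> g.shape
(7, 3)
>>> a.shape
(7, 7)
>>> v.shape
(7, 3, 3)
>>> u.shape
(7, 3)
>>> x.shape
(3, 3)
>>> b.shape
(7, 7)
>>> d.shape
(3, 17)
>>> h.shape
(7, 3, 3)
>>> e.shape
(7, 17)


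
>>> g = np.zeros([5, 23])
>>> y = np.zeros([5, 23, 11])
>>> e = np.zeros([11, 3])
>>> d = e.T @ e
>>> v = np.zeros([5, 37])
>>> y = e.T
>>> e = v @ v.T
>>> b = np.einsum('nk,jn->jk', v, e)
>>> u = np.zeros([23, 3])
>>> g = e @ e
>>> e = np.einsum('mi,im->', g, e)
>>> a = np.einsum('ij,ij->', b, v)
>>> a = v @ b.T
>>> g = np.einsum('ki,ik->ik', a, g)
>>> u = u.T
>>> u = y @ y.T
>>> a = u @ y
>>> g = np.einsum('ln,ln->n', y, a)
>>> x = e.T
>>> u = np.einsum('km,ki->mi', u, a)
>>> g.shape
(11,)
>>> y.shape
(3, 11)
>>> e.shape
()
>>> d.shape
(3, 3)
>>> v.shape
(5, 37)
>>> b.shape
(5, 37)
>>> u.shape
(3, 11)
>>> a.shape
(3, 11)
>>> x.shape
()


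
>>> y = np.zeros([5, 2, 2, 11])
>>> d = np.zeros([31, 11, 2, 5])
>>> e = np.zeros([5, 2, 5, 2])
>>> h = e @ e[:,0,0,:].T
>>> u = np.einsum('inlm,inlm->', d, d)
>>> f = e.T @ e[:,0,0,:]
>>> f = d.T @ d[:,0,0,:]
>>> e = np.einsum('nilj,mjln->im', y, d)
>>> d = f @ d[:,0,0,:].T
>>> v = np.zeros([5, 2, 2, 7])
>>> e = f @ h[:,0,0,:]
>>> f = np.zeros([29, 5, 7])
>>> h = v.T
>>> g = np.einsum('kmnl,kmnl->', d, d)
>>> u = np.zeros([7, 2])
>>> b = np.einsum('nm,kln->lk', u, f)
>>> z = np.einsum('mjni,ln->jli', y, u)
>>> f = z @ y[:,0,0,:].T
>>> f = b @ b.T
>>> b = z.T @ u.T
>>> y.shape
(5, 2, 2, 11)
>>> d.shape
(5, 2, 11, 31)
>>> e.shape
(5, 2, 11, 5)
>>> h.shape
(7, 2, 2, 5)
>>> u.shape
(7, 2)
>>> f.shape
(5, 5)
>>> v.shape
(5, 2, 2, 7)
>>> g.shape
()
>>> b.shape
(11, 7, 7)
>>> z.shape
(2, 7, 11)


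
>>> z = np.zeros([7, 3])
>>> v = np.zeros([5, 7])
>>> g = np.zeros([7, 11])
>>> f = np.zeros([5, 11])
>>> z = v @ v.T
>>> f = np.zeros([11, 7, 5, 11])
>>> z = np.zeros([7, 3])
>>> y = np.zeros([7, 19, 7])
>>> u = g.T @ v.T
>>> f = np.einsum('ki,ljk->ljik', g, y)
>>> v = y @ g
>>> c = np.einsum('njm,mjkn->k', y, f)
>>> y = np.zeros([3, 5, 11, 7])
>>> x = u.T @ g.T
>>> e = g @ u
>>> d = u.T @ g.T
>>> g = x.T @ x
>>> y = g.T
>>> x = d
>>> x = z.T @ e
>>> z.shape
(7, 3)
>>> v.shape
(7, 19, 11)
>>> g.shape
(7, 7)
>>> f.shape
(7, 19, 11, 7)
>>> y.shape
(7, 7)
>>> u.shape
(11, 5)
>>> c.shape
(11,)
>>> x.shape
(3, 5)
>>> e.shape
(7, 5)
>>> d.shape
(5, 7)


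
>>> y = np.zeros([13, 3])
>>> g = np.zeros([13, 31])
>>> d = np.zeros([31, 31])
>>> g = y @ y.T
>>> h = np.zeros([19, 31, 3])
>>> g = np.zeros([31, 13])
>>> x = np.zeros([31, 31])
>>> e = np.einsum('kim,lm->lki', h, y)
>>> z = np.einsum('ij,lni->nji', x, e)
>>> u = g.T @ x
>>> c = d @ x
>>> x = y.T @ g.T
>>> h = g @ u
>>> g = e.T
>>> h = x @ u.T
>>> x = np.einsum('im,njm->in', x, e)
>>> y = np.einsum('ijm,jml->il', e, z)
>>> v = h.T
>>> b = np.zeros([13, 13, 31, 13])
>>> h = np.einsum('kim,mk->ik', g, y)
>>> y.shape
(13, 31)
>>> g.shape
(31, 19, 13)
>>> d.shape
(31, 31)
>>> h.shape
(19, 31)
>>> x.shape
(3, 13)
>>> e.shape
(13, 19, 31)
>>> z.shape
(19, 31, 31)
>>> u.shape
(13, 31)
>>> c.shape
(31, 31)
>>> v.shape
(13, 3)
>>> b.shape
(13, 13, 31, 13)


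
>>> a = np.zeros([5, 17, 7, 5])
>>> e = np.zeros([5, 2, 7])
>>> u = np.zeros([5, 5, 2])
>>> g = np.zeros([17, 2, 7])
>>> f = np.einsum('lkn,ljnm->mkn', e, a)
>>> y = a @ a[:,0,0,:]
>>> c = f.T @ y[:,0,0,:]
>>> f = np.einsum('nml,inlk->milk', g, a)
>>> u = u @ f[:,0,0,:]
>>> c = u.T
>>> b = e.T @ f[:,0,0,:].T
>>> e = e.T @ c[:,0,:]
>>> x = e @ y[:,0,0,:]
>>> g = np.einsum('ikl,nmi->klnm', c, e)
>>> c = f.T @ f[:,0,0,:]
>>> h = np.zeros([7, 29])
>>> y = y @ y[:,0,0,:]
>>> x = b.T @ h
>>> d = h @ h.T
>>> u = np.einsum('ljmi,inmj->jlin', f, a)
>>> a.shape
(5, 17, 7, 5)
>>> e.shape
(7, 2, 5)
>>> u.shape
(5, 2, 5, 17)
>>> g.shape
(5, 5, 7, 2)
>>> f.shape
(2, 5, 7, 5)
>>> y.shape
(5, 17, 7, 5)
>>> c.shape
(5, 7, 5, 5)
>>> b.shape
(7, 2, 2)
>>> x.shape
(2, 2, 29)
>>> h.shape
(7, 29)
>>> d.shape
(7, 7)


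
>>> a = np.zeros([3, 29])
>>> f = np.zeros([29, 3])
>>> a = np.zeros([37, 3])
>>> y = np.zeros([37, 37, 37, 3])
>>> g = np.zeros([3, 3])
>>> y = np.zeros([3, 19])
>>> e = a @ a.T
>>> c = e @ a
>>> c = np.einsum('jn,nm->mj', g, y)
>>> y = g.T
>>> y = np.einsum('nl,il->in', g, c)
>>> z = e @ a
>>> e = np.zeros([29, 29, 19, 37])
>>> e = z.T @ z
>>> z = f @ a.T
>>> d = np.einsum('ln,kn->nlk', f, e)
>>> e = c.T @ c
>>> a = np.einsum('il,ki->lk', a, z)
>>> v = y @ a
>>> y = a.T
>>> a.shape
(3, 29)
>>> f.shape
(29, 3)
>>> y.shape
(29, 3)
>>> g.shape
(3, 3)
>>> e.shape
(3, 3)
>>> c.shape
(19, 3)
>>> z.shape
(29, 37)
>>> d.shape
(3, 29, 3)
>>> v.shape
(19, 29)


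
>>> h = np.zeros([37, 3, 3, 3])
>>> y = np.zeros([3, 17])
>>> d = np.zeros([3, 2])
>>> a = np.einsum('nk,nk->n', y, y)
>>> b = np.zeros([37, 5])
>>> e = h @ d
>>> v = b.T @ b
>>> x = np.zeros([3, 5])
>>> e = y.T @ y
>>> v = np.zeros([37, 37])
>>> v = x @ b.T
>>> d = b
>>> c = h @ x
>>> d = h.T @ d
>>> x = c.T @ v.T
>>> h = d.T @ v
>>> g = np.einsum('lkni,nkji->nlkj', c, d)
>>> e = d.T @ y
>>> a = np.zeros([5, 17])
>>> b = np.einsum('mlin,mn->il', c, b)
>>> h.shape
(5, 3, 3, 37)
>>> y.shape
(3, 17)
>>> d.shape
(3, 3, 3, 5)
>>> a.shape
(5, 17)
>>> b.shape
(3, 3)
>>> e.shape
(5, 3, 3, 17)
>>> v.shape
(3, 37)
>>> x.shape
(5, 3, 3, 3)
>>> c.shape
(37, 3, 3, 5)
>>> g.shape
(3, 37, 3, 3)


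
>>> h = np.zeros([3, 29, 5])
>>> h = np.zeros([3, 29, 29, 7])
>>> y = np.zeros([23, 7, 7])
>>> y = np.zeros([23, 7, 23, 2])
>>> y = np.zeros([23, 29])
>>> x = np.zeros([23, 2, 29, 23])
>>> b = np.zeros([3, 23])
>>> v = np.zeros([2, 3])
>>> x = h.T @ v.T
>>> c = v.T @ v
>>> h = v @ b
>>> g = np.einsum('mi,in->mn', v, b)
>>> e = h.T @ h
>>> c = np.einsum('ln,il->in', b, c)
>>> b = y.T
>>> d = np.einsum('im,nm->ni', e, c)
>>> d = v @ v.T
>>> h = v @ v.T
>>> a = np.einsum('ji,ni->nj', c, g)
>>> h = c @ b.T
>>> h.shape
(3, 29)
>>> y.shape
(23, 29)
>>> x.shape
(7, 29, 29, 2)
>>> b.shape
(29, 23)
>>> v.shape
(2, 3)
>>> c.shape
(3, 23)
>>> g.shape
(2, 23)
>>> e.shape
(23, 23)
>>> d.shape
(2, 2)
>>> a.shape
(2, 3)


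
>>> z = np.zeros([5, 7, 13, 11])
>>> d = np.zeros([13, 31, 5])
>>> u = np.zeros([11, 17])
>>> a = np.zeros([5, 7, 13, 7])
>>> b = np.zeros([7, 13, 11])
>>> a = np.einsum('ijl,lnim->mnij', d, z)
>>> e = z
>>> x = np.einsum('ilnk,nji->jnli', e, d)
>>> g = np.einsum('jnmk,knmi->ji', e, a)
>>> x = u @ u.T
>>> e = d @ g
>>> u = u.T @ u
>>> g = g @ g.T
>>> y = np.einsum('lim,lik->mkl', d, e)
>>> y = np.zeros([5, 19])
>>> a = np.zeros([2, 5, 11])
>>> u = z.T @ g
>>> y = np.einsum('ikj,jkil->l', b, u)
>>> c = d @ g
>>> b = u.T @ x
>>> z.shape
(5, 7, 13, 11)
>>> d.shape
(13, 31, 5)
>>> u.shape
(11, 13, 7, 5)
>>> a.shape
(2, 5, 11)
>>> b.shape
(5, 7, 13, 11)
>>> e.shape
(13, 31, 31)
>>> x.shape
(11, 11)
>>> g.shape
(5, 5)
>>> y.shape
(5,)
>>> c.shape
(13, 31, 5)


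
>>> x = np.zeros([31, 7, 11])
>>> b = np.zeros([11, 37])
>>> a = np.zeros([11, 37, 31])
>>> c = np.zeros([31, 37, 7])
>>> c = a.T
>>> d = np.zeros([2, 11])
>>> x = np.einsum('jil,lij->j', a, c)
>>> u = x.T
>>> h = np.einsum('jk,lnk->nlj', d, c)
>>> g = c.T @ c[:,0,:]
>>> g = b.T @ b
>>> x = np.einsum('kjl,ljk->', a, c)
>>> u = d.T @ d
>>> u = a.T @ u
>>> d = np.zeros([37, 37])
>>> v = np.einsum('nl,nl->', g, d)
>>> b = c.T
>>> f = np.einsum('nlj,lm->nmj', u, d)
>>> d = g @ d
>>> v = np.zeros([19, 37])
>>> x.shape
()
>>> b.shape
(11, 37, 31)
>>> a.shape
(11, 37, 31)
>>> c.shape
(31, 37, 11)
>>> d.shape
(37, 37)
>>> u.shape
(31, 37, 11)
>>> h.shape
(37, 31, 2)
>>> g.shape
(37, 37)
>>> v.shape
(19, 37)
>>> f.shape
(31, 37, 11)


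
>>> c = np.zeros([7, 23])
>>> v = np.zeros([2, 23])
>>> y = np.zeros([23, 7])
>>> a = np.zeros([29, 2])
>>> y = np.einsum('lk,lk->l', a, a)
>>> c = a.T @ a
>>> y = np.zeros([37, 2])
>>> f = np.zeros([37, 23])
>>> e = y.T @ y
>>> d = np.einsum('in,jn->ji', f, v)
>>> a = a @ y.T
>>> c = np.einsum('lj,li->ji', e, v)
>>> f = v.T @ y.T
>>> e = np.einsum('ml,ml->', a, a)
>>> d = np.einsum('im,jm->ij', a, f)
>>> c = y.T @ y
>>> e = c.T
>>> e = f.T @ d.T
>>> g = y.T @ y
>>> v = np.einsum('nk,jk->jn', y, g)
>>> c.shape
(2, 2)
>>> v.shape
(2, 37)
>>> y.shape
(37, 2)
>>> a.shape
(29, 37)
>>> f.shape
(23, 37)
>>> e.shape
(37, 29)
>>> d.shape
(29, 23)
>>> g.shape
(2, 2)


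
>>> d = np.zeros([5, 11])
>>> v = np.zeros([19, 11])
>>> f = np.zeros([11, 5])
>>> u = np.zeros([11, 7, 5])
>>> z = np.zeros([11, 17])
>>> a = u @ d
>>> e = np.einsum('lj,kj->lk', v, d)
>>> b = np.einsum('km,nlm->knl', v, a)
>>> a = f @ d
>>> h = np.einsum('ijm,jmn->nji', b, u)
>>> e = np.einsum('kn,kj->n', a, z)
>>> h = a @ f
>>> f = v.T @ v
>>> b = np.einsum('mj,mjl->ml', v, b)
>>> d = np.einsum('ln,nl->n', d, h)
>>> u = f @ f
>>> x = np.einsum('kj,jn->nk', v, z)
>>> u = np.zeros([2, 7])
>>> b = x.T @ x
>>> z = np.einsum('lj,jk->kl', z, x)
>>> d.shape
(11,)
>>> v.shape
(19, 11)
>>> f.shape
(11, 11)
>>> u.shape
(2, 7)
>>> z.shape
(19, 11)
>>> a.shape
(11, 11)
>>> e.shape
(11,)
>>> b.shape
(19, 19)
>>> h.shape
(11, 5)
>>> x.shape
(17, 19)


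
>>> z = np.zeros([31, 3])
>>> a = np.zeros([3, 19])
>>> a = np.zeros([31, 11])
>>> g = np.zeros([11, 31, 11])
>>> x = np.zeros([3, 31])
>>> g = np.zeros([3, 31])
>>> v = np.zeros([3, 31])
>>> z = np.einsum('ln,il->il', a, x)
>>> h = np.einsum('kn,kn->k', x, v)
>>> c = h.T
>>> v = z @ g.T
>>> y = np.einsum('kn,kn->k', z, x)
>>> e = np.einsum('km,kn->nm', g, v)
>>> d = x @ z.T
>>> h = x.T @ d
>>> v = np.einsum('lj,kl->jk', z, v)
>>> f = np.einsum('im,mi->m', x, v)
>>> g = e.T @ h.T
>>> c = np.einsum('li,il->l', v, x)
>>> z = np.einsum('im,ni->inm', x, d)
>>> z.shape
(3, 3, 31)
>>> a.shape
(31, 11)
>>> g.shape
(31, 31)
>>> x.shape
(3, 31)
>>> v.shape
(31, 3)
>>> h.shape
(31, 3)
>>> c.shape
(31,)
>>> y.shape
(3,)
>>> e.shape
(3, 31)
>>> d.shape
(3, 3)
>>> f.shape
(31,)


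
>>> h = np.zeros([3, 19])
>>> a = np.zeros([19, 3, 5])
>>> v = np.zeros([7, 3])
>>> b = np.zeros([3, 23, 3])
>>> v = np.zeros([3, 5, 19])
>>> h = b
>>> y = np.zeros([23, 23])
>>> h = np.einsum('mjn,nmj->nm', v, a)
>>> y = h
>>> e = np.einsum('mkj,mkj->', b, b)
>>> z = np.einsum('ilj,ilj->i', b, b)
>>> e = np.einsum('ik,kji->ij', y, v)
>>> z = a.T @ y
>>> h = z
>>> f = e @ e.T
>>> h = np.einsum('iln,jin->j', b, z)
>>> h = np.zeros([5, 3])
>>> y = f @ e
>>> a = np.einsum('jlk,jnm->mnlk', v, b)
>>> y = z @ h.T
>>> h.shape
(5, 3)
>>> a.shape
(3, 23, 5, 19)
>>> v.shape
(3, 5, 19)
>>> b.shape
(3, 23, 3)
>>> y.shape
(5, 3, 5)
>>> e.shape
(19, 5)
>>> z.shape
(5, 3, 3)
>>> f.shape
(19, 19)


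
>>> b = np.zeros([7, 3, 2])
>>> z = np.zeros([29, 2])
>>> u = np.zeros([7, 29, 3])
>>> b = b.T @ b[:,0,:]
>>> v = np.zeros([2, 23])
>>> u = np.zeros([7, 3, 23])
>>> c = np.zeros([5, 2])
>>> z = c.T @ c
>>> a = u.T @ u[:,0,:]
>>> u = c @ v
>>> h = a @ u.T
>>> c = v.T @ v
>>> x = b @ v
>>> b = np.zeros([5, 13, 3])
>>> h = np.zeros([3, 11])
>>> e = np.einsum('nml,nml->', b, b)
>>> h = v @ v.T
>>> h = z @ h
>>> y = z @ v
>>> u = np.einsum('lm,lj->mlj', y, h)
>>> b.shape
(5, 13, 3)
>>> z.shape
(2, 2)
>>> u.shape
(23, 2, 2)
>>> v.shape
(2, 23)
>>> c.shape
(23, 23)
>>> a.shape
(23, 3, 23)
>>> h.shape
(2, 2)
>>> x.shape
(2, 3, 23)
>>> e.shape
()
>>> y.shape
(2, 23)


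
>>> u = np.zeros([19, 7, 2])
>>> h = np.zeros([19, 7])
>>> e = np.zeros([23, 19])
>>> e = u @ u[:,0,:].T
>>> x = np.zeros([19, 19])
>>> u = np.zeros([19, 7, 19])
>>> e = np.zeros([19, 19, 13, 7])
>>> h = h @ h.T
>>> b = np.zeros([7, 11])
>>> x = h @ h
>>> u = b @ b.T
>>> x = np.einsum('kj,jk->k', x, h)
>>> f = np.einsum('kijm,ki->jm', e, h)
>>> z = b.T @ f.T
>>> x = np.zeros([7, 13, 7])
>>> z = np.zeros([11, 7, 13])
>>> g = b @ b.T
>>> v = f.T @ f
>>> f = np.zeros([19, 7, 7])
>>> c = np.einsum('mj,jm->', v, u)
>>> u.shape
(7, 7)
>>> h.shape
(19, 19)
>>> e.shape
(19, 19, 13, 7)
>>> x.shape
(7, 13, 7)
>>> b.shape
(7, 11)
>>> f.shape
(19, 7, 7)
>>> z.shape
(11, 7, 13)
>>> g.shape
(7, 7)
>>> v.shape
(7, 7)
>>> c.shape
()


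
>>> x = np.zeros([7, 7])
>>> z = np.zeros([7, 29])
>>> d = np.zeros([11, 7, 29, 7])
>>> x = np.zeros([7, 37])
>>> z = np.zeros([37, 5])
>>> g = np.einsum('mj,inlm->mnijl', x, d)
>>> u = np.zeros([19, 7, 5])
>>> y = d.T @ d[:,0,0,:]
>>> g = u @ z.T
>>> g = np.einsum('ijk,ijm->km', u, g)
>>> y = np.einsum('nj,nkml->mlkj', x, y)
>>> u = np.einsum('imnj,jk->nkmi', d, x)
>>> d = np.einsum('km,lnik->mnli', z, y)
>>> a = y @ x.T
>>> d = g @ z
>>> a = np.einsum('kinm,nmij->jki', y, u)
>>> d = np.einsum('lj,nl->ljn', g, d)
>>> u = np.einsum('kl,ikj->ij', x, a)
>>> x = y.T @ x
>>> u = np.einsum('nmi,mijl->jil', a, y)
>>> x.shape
(37, 29, 7, 37)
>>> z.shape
(37, 5)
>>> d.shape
(5, 37, 5)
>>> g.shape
(5, 37)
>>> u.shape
(29, 7, 37)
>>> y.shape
(7, 7, 29, 37)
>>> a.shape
(11, 7, 7)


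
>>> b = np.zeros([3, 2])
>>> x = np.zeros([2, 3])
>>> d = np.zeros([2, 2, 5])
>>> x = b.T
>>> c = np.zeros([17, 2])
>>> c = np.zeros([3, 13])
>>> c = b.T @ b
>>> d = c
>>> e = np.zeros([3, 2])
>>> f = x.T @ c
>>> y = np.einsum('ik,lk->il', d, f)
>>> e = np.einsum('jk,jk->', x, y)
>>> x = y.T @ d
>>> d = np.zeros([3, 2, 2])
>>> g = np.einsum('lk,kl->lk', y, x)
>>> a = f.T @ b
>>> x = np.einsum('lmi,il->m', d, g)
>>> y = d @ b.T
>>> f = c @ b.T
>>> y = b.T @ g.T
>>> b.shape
(3, 2)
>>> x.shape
(2,)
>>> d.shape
(3, 2, 2)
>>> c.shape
(2, 2)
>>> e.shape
()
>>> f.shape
(2, 3)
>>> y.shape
(2, 2)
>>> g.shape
(2, 3)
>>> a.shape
(2, 2)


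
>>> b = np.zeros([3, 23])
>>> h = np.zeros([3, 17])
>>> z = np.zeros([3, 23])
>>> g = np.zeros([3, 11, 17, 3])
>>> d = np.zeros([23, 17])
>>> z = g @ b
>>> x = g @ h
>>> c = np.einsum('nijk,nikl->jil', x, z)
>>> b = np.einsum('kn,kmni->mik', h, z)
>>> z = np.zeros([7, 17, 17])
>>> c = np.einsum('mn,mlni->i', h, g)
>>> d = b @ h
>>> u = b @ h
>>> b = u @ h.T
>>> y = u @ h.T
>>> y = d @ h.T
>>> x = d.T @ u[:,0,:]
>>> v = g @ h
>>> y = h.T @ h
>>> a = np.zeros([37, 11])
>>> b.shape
(11, 23, 3)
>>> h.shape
(3, 17)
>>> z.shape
(7, 17, 17)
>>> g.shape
(3, 11, 17, 3)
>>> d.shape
(11, 23, 17)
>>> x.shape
(17, 23, 17)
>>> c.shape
(3,)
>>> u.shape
(11, 23, 17)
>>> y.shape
(17, 17)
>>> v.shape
(3, 11, 17, 17)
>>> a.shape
(37, 11)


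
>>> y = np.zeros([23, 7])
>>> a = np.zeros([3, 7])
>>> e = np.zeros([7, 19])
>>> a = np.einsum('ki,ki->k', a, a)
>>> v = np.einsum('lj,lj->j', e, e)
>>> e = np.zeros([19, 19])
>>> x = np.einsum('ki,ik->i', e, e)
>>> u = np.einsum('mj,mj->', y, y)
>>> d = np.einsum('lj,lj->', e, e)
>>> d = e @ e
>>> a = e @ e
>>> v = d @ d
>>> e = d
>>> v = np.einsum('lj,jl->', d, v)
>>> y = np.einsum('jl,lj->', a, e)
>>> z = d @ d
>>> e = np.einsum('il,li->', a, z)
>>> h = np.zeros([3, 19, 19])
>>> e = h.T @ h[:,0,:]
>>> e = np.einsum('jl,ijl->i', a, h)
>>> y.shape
()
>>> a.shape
(19, 19)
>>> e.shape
(3,)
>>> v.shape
()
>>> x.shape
(19,)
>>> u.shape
()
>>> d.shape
(19, 19)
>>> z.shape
(19, 19)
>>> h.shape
(3, 19, 19)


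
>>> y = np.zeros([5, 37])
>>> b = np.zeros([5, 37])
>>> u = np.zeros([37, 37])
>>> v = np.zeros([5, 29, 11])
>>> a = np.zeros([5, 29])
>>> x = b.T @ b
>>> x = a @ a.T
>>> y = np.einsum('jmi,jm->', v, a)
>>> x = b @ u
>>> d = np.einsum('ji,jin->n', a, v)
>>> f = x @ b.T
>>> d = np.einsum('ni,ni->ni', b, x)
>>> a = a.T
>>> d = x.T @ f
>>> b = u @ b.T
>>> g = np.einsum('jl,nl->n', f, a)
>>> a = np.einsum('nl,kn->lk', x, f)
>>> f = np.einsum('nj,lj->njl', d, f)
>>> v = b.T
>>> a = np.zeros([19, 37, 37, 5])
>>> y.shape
()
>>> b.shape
(37, 5)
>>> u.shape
(37, 37)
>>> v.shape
(5, 37)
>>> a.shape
(19, 37, 37, 5)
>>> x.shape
(5, 37)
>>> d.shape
(37, 5)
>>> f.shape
(37, 5, 5)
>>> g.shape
(29,)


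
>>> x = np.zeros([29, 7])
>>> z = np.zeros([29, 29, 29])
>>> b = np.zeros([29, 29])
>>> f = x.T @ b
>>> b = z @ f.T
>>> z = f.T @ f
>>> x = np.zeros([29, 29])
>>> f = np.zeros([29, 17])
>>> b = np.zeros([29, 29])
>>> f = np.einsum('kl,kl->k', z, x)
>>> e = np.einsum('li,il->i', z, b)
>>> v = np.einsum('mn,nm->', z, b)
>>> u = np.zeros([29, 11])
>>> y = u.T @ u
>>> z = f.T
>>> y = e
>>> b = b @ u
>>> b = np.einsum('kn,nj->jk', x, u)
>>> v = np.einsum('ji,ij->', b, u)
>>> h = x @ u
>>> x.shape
(29, 29)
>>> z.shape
(29,)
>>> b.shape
(11, 29)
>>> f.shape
(29,)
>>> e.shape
(29,)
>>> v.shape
()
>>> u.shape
(29, 11)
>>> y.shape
(29,)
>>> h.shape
(29, 11)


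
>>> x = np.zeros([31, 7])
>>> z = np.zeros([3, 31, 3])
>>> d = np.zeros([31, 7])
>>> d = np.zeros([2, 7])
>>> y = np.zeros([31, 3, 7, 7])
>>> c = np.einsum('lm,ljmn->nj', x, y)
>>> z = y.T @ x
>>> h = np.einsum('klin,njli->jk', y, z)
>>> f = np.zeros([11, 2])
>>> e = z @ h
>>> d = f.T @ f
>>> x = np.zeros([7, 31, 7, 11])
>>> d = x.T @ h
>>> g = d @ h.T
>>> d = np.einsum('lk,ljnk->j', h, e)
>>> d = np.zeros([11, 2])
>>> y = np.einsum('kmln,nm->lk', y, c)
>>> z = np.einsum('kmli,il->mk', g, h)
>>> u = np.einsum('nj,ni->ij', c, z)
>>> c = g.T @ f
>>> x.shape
(7, 31, 7, 11)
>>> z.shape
(7, 11)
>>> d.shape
(11, 2)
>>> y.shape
(7, 31)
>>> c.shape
(7, 31, 7, 2)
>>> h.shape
(7, 31)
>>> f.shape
(11, 2)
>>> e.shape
(7, 7, 3, 31)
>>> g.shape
(11, 7, 31, 7)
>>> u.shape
(11, 3)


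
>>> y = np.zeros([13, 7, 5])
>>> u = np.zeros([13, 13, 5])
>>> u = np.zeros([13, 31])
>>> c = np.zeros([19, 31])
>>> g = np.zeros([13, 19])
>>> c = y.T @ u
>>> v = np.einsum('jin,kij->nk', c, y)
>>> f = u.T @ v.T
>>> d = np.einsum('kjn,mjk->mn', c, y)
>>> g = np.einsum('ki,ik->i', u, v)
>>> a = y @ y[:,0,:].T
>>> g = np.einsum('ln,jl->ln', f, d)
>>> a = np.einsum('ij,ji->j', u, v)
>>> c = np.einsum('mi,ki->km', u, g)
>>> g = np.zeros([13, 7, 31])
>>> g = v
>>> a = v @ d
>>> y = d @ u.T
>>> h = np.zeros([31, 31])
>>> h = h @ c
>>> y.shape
(13, 13)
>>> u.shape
(13, 31)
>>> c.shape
(31, 13)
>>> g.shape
(31, 13)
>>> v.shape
(31, 13)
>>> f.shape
(31, 31)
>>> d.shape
(13, 31)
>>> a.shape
(31, 31)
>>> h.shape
(31, 13)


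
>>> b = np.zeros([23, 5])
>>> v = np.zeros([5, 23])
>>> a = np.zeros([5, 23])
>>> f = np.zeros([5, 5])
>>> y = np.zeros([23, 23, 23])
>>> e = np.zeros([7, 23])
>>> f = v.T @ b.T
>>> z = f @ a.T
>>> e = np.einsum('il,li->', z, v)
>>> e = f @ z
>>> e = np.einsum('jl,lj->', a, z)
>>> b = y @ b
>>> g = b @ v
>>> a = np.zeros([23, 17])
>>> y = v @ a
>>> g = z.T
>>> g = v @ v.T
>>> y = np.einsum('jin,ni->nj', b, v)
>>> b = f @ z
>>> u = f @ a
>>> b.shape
(23, 5)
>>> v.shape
(5, 23)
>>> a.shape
(23, 17)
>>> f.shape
(23, 23)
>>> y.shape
(5, 23)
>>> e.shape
()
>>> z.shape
(23, 5)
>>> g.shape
(5, 5)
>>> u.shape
(23, 17)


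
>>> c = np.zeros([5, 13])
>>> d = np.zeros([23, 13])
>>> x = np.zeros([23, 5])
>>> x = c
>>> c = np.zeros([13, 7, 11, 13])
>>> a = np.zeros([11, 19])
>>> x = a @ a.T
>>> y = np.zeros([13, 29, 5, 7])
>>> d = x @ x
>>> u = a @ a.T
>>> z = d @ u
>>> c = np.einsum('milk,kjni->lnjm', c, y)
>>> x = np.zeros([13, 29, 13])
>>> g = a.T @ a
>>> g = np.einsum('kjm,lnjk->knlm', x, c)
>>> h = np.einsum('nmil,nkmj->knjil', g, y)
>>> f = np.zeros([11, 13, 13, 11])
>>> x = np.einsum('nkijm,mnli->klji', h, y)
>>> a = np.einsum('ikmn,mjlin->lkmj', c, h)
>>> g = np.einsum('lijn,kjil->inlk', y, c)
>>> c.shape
(11, 5, 29, 13)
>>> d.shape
(11, 11)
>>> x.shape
(13, 5, 11, 7)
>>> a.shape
(7, 5, 29, 13)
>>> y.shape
(13, 29, 5, 7)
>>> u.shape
(11, 11)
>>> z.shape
(11, 11)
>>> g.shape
(29, 7, 13, 11)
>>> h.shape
(29, 13, 7, 11, 13)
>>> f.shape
(11, 13, 13, 11)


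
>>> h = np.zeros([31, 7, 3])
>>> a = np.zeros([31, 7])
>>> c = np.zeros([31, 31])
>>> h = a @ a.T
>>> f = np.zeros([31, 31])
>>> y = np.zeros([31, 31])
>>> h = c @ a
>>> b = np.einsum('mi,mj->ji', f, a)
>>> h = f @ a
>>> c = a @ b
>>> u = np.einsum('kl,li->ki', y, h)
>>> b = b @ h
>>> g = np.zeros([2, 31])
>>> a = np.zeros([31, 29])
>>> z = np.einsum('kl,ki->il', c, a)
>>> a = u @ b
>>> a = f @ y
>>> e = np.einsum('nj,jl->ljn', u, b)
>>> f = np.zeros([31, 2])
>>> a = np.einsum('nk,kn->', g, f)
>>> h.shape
(31, 7)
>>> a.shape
()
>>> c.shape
(31, 31)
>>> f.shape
(31, 2)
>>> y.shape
(31, 31)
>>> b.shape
(7, 7)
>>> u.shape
(31, 7)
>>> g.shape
(2, 31)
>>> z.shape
(29, 31)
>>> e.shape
(7, 7, 31)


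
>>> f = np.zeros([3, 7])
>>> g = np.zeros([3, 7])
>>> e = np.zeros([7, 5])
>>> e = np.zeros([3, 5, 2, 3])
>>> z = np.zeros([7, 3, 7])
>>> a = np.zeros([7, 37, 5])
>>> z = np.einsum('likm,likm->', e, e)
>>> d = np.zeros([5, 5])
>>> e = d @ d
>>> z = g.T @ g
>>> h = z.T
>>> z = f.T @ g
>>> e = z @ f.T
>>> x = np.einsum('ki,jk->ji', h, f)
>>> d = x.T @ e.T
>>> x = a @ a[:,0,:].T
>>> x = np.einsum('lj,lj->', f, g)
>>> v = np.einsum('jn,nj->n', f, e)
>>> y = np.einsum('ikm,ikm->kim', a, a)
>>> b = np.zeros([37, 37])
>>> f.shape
(3, 7)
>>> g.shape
(3, 7)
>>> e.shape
(7, 3)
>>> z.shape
(7, 7)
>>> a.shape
(7, 37, 5)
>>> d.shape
(7, 7)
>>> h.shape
(7, 7)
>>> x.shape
()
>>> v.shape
(7,)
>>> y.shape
(37, 7, 5)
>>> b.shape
(37, 37)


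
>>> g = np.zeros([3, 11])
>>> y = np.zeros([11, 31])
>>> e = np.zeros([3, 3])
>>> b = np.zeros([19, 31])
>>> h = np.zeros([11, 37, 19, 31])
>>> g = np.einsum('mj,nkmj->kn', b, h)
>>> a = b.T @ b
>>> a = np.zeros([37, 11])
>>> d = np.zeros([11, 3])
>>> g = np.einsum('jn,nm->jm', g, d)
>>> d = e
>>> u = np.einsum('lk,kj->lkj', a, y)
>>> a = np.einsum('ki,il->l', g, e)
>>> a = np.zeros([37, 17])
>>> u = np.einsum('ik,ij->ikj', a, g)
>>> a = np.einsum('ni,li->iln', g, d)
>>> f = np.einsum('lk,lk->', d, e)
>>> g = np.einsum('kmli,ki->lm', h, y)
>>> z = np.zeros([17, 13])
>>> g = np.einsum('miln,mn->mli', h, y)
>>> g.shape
(11, 19, 37)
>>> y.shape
(11, 31)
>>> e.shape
(3, 3)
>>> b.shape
(19, 31)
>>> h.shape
(11, 37, 19, 31)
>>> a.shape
(3, 3, 37)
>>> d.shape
(3, 3)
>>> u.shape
(37, 17, 3)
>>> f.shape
()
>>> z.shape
(17, 13)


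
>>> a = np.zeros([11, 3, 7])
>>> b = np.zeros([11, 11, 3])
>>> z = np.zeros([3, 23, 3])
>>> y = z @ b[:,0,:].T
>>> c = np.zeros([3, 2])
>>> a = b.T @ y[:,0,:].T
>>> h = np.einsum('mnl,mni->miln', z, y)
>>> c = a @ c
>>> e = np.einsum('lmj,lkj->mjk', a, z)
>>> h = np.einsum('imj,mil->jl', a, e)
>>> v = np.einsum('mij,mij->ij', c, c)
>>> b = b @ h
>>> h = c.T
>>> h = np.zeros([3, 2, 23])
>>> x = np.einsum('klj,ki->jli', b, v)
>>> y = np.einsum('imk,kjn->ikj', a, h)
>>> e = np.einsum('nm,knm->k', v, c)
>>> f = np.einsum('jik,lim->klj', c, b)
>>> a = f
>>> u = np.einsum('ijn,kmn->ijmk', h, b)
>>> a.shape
(2, 11, 3)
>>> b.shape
(11, 11, 23)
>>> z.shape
(3, 23, 3)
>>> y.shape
(3, 3, 2)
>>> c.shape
(3, 11, 2)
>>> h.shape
(3, 2, 23)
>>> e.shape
(3,)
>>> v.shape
(11, 2)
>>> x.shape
(23, 11, 2)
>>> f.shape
(2, 11, 3)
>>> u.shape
(3, 2, 11, 11)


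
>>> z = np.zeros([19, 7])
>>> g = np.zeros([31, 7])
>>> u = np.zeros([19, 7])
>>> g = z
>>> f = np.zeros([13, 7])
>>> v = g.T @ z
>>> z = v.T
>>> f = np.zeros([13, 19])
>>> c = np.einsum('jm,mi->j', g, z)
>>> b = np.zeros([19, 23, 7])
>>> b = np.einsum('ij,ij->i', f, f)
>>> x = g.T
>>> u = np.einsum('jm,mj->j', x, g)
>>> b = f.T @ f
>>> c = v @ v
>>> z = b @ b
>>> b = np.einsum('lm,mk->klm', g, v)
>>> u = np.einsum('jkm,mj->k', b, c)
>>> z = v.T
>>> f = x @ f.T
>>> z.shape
(7, 7)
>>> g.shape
(19, 7)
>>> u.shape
(19,)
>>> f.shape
(7, 13)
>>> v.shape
(7, 7)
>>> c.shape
(7, 7)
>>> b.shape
(7, 19, 7)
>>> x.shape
(7, 19)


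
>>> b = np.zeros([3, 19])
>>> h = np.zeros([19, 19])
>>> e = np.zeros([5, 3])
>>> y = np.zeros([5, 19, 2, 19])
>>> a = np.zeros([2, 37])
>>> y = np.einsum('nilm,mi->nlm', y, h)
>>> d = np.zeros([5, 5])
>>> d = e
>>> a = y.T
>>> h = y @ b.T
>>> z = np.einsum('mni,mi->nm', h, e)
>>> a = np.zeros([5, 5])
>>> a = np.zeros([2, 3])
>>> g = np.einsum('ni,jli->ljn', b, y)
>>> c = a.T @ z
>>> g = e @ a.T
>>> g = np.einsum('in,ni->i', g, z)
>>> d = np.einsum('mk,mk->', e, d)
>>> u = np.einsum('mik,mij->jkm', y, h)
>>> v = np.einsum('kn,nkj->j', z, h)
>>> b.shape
(3, 19)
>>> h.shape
(5, 2, 3)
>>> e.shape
(5, 3)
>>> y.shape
(5, 2, 19)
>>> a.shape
(2, 3)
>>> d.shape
()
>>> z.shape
(2, 5)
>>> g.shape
(5,)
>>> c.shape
(3, 5)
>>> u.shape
(3, 19, 5)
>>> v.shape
(3,)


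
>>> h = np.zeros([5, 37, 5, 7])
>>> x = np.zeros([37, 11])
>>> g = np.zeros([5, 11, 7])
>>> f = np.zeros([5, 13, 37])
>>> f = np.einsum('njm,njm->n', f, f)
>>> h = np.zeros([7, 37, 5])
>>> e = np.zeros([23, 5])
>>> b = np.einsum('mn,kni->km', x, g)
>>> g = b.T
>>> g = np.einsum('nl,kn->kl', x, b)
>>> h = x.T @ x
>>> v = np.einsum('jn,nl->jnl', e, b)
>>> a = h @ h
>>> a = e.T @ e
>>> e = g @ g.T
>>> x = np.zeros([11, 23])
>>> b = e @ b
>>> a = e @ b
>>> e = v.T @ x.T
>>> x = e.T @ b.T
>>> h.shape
(11, 11)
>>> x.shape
(11, 5, 5)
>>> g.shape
(5, 11)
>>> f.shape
(5,)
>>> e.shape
(37, 5, 11)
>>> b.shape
(5, 37)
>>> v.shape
(23, 5, 37)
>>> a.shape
(5, 37)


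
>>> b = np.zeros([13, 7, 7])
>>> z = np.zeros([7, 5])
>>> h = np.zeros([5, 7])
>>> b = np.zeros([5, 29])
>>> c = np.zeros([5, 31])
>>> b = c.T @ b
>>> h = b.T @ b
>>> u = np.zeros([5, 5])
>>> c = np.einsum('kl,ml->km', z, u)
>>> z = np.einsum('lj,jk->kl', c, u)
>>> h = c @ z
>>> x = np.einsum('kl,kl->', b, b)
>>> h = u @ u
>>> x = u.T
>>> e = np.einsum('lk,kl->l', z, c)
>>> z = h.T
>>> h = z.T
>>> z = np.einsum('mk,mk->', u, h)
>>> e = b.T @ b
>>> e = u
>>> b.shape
(31, 29)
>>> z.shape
()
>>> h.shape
(5, 5)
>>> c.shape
(7, 5)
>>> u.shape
(5, 5)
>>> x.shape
(5, 5)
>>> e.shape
(5, 5)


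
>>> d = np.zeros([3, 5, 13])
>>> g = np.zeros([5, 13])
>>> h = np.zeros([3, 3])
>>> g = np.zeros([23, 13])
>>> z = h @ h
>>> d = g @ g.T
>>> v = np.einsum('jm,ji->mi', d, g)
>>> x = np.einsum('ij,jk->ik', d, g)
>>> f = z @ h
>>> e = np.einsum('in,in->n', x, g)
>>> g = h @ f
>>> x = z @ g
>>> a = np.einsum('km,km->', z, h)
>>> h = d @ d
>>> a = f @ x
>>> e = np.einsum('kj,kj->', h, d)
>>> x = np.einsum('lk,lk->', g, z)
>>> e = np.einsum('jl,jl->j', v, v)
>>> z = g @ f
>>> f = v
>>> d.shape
(23, 23)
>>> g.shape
(3, 3)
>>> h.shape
(23, 23)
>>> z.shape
(3, 3)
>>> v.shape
(23, 13)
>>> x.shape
()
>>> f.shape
(23, 13)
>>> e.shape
(23,)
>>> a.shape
(3, 3)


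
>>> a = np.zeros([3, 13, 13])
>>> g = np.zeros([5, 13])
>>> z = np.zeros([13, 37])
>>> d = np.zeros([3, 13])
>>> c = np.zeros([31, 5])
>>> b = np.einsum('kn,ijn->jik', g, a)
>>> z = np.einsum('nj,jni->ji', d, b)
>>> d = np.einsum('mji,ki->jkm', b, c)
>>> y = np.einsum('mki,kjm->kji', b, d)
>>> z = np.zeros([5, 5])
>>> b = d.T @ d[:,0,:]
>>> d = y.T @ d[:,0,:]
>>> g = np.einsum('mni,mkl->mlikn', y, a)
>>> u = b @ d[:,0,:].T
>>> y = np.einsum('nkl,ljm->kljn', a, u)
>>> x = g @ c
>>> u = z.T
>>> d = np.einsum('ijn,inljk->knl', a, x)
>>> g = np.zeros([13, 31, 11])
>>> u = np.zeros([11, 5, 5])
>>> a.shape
(3, 13, 13)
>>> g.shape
(13, 31, 11)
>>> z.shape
(5, 5)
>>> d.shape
(5, 13, 5)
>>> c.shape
(31, 5)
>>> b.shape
(13, 31, 13)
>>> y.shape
(13, 13, 31, 3)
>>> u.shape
(11, 5, 5)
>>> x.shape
(3, 13, 5, 13, 5)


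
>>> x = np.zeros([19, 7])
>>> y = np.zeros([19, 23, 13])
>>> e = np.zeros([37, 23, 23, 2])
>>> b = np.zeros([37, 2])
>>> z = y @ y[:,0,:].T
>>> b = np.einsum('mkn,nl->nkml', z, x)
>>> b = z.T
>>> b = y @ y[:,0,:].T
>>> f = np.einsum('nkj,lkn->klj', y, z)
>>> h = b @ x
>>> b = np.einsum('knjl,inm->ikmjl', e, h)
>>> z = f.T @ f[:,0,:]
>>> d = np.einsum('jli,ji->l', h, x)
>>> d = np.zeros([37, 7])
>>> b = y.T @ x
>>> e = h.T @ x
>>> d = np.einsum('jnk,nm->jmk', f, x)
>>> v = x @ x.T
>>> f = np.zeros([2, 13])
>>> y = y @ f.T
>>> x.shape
(19, 7)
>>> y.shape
(19, 23, 2)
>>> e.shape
(7, 23, 7)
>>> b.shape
(13, 23, 7)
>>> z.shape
(13, 19, 13)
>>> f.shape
(2, 13)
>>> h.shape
(19, 23, 7)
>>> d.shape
(23, 7, 13)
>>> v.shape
(19, 19)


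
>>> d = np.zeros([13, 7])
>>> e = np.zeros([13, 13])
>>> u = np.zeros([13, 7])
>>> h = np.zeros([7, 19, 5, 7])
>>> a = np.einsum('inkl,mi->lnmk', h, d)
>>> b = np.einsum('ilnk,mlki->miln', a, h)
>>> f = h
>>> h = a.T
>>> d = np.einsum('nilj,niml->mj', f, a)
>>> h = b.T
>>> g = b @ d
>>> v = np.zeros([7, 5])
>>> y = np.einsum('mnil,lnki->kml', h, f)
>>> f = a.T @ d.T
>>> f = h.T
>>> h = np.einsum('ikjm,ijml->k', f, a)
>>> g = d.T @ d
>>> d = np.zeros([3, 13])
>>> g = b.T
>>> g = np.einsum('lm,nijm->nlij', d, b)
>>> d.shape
(3, 13)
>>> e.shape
(13, 13)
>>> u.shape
(13, 7)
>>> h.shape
(7,)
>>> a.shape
(7, 19, 13, 5)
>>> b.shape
(7, 7, 19, 13)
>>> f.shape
(7, 7, 19, 13)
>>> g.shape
(7, 3, 7, 19)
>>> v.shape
(7, 5)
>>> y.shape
(5, 13, 7)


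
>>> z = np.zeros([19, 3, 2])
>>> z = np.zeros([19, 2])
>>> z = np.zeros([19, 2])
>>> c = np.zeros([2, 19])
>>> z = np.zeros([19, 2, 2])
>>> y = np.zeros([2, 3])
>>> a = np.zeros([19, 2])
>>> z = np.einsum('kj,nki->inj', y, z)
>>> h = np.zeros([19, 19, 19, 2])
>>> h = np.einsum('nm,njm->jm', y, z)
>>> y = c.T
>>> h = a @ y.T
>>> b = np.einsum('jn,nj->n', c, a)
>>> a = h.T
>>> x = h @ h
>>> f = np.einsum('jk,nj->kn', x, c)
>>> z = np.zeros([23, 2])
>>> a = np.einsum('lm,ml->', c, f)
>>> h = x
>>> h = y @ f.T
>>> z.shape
(23, 2)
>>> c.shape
(2, 19)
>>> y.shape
(19, 2)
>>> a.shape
()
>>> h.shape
(19, 19)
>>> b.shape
(19,)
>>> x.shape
(19, 19)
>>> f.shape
(19, 2)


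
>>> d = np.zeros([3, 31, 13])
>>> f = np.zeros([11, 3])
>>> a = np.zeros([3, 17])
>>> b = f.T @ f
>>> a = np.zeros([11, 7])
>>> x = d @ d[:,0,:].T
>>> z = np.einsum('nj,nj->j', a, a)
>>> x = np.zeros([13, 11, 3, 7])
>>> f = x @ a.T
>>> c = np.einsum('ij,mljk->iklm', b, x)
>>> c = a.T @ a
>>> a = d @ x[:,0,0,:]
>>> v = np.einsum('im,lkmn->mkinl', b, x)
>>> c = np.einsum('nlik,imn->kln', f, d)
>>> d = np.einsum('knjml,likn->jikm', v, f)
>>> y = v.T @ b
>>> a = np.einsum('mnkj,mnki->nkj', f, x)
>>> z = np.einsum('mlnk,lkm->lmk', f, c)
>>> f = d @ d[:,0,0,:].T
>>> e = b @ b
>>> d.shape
(3, 11, 3, 7)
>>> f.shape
(3, 11, 3, 3)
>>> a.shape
(11, 3, 11)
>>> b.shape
(3, 3)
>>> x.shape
(13, 11, 3, 7)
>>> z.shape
(11, 13, 11)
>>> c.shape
(11, 11, 13)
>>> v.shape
(3, 11, 3, 7, 13)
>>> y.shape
(13, 7, 3, 11, 3)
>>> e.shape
(3, 3)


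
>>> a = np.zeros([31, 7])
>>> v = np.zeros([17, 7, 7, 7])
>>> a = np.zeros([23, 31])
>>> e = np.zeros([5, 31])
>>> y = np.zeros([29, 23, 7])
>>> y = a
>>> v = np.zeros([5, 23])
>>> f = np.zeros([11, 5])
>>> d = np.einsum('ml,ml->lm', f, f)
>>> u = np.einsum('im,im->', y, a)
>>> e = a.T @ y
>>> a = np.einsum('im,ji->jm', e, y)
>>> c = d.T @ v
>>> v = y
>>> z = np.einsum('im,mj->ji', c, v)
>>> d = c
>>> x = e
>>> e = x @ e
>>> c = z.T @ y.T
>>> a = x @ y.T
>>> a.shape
(31, 23)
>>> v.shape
(23, 31)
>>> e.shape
(31, 31)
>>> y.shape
(23, 31)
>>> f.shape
(11, 5)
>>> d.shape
(11, 23)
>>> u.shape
()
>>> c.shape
(11, 23)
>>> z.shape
(31, 11)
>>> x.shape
(31, 31)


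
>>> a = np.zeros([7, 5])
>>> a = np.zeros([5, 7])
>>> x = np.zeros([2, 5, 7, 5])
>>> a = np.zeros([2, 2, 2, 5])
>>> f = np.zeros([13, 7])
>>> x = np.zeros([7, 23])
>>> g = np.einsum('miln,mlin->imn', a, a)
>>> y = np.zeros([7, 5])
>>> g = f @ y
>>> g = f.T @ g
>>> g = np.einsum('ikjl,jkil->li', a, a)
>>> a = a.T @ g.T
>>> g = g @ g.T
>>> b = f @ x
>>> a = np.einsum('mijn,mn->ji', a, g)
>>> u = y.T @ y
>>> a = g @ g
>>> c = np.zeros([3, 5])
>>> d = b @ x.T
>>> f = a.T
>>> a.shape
(5, 5)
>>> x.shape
(7, 23)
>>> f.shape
(5, 5)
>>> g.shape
(5, 5)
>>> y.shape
(7, 5)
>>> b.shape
(13, 23)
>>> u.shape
(5, 5)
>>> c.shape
(3, 5)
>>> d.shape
(13, 7)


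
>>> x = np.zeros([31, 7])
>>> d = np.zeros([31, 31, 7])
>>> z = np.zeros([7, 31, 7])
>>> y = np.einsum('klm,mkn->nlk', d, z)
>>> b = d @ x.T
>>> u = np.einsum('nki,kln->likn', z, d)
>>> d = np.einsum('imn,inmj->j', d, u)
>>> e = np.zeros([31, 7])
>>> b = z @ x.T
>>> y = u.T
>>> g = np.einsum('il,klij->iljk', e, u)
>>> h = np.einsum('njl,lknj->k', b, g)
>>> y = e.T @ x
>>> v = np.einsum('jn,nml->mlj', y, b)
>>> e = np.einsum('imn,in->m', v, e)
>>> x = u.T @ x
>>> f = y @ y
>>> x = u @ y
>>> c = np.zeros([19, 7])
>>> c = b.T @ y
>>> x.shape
(31, 7, 31, 7)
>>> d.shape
(7,)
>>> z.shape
(7, 31, 7)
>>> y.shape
(7, 7)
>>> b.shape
(7, 31, 31)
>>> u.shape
(31, 7, 31, 7)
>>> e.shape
(31,)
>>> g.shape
(31, 7, 7, 31)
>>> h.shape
(7,)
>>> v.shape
(31, 31, 7)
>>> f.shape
(7, 7)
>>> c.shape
(31, 31, 7)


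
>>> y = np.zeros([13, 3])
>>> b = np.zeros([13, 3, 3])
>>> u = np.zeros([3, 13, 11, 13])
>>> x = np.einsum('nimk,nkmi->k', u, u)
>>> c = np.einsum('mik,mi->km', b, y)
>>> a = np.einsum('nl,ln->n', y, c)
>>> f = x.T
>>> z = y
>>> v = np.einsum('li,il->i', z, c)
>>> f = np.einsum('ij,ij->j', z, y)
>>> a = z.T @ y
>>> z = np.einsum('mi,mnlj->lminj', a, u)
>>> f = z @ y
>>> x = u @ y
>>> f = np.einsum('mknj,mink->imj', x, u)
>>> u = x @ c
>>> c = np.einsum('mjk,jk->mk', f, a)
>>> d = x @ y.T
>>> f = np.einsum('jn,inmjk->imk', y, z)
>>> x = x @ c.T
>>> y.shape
(13, 3)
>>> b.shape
(13, 3, 3)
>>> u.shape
(3, 13, 11, 13)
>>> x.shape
(3, 13, 11, 13)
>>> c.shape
(13, 3)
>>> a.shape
(3, 3)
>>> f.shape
(11, 3, 13)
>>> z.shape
(11, 3, 3, 13, 13)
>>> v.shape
(3,)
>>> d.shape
(3, 13, 11, 13)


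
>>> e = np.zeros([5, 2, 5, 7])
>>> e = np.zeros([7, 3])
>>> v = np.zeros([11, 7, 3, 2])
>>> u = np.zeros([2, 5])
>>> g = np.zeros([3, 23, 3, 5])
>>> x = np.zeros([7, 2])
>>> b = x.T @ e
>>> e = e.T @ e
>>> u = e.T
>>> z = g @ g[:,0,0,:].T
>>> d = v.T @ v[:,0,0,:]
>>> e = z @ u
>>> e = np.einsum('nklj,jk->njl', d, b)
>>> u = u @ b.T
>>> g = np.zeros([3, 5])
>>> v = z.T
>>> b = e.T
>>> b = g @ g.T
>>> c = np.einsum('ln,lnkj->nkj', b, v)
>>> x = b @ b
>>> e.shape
(2, 2, 7)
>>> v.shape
(3, 3, 23, 3)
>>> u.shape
(3, 2)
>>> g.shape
(3, 5)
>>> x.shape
(3, 3)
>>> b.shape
(3, 3)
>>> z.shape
(3, 23, 3, 3)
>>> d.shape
(2, 3, 7, 2)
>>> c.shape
(3, 23, 3)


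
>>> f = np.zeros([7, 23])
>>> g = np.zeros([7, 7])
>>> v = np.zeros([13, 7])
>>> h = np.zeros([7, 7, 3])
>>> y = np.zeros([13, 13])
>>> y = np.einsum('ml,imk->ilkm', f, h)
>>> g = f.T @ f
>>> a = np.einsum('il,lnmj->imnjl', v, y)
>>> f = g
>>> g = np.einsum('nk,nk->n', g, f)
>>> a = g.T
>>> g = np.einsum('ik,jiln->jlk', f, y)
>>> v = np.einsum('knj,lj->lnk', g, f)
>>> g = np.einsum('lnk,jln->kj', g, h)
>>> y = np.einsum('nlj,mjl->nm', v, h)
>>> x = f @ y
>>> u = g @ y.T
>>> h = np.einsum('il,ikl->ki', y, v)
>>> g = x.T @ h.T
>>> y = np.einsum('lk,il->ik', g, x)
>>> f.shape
(23, 23)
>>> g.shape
(7, 3)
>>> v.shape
(23, 3, 7)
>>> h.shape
(3, 23)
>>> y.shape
(23, 3)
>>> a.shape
(23,)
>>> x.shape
(23, 7)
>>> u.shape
(23, 23)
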